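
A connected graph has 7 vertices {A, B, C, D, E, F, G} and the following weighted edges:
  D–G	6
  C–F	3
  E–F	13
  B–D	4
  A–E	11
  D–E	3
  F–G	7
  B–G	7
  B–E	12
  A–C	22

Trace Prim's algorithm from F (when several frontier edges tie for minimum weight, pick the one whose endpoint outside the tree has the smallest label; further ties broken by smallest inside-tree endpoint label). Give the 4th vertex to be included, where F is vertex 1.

Prim, starting at F.
Step 1: cheapest edge leaving the tree is C–F (3); add C.
Step 2: cheapest edge leaving the tree is F–G (7); add G.
Step 3: cheapest edge leaving the tree is D–G (6); add D.
Step 4: cheapest edge leaving the tree is D–E (3); add E.
Step 5: cheapest edge leaving the tree is B–D (4); add B.
Step 6: cheapest edge leaving the tree is A–E (11); add A.
Vertex order: F, C, G, D, E, B, A. The 4th vertex is D.

D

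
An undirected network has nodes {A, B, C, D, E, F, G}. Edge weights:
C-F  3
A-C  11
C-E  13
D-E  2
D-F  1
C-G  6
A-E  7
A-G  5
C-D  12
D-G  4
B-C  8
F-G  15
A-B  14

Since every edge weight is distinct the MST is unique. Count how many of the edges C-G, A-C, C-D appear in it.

Kruskal: consider edges lightest-first.
D-F (1): add — endpoints in different components.
D-E (2): add — endpoints in different components.
C-F (3): add — endpoints in different components.
D-G (4): add — endpoints in different components.
A-G (5): add — endpoints in different components.
C-G (6): skip — C and G already connected.
A-E (7): skip — A and E already connected.
B-C (8): add — endpoints in different components.
MST edge set: {D-F, D-E, C-F, D-G, A-G, B-C}.
Of the listed edges, {} are in the MST → 0.

0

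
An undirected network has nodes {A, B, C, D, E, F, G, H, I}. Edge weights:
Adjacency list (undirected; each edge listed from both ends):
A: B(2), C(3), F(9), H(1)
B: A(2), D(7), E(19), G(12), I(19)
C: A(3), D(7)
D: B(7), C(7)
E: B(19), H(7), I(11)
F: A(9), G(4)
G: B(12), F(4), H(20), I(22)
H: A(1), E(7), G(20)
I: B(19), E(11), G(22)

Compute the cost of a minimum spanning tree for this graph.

Kruskal: consider edges lightest-first.
A—H (1): add — endpoints in different components.
A—B (2): add — endpoints in different components.
A—C (3): add — endpoints in different components.
F—G (4): add — endpoints in different components.
B—D (7): add — endpoints in different components.
C—D (7): skip — C and D already connected.
E—H (7): add — endpoints in different components.
A—F (9): add — endpoints in different components.
E—I (11): add — endpoints in different components.
MST edges: A—H, A—B, A—C, F—G, B—D, E—H, A—F, E—I; total weight 1+2+3+4+7+7+9+11 = 44.

44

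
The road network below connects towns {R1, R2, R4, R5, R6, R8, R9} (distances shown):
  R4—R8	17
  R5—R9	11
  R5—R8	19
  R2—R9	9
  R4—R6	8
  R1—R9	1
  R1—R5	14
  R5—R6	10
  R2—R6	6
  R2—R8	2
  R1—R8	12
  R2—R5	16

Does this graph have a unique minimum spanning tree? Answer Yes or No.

Yes

Kruskal's algorithm — process edges by increasing weight (ties by edge label):
R1—R9 (1): add. Components now {R2} {R4} {R1,R9} {R8} {R5} {R6}
R2—R8 (2): add. Components now {R2,R8} {R4} {R1,R9} {R5} {R6}
R2—R6 (6): add. Components now {R2,R6,R8} {R4} {R1,R9} {R5}
R4—R6 (8): add. Components now {R2,R4,R6,R8} {R1,R9} {R5}
R2—R9 (9): add. Components now {R1,R2,R4,R6,R8,R9} {R5}
R5—R6 (10): add. Components now {R1,R2,R4,R5,R6,R8,R9}
Every non-tree edge has weight strictly greater than the heaviest edge on the tree path between its endpoints, so the MST is unique.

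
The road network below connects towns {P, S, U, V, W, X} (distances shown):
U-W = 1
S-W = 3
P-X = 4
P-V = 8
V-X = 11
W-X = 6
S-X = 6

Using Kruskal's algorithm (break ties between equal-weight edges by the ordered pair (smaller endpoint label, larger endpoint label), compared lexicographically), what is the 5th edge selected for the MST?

Sort edges by weight, then run Kruskal:
U-W (1): add — endpoints in different components.
S-W (3): add — endpoints in different components.
P-X (4): add — endpoints in different components.
S-X (6): add — endpoints in different components.
W-X (6): skip — W and X already connected.
P-V (8): add — endpoints in different components.
The 5th edge added is P-V.

P-V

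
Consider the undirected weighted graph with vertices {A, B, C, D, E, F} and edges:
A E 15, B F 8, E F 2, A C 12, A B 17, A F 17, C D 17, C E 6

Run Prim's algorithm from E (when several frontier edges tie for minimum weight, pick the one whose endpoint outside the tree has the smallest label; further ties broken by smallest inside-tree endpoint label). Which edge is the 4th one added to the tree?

Prim's algorithm from E:
Step 1: cheapest edge leaving the tree is E F (2); add F.
Step 2: cheapest edge leaving the tree is C E (6); add C.
Step 3: cheapest edge leaving the tree is B F (8); add B.
Step 4: cheapest edge leaving the tree is A C (12); add A.
Step 5: cheapest edge leaving the tree is C D (17); add D.
The 4th edge added is A C.

A-C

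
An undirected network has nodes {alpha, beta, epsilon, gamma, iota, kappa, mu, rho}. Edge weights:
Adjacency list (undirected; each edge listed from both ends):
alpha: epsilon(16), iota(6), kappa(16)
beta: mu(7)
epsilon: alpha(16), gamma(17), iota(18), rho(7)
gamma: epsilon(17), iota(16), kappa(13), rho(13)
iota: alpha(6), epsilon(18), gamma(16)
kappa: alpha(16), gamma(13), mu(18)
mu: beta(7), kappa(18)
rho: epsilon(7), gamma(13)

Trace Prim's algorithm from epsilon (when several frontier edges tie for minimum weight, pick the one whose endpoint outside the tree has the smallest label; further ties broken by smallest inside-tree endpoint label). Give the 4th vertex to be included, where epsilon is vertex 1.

Prim, starting at epsilon.
Step 1: frontier [epsilon—rho 7, alpha—epsilon 16, epsilon—gamma 17, epsilon—iota 18] → take epsilon—rho (7); add rho.
Step 2: frontier [alpha—epsilon 16, epsilon—gamma 17, epsilon—iota 18, gamma—rho 13] → take gamma—rho (13); add gamma.
Step 3: frontier [alpha—epsilon 16, epsilon—iota 18, gamma—kappa 13, gamma—iota 16] → take gamma—kappa (13); add kappa.
Step 4: frontier [alpha—epsilon 16, epsilon—iota 18, gamma—iota 16, alpha—kappa 16, kappa—mu 18] → take alpha—epsilon (16); add alpha.
Step 5: frontier [alpha—iota 6, epsilon—iota 18, gamma—iota 16, kappa—mu 18] → take alpha—iota (6); add iota.
Step 6: frontier [kappa—mu 18] → take kappa—mu (18); add mu.
Step 7: frontier [beta—mu 7] → take beta—mu (7); add beta.
Vertex order: epsilon, rho, gamma, kappa, alpha, iota, mu, beta. The 4th vertex is kappa.

kappa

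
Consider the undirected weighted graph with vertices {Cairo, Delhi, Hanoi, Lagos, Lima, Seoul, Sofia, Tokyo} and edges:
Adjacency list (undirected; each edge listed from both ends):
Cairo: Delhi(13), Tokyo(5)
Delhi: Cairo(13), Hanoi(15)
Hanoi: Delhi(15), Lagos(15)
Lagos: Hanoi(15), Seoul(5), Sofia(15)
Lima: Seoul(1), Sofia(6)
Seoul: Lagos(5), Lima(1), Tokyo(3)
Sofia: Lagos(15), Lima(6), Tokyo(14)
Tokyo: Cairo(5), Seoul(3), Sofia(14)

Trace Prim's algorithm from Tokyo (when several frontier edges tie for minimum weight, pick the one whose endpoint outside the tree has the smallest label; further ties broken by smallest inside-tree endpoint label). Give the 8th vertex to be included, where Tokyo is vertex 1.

Hanoi

Prim, starting at Tokyo.
Step 1: frontier [Seoul–Tokyo 3, Cairo–Tokyo 5, Sofia–Tokyo 14] → take Seoul–Tokyo (3); add Seoul.
Step 2: frontier [Lima–Seoul 1, Lagos–Seoul 5, Cairo–Tokyo 5, Sofia–Tokyo 14] → take Lima–Seoul (1); add Lima.
Step 3: frontier [Lima–Sofia 6, Lagos–Seoul 5, Cairo–Tokyo 5, Sofia–Tokyo 14] → take Cairo–Tokyo (5); add Cairo.
Step 4: frontier [Cairo–Delhi 13, Lima–Sofia 6, Lagos–Seoul 5, Sofia–Tokyo 14] → take Lagos–Seoul (5); add Lagos.
Step 5: frontier [Cairo–Delhi 13, Hanoi–Lagos 15, Lagos–Sofia 15, Lima–Sofia 6, Sofia–Tokyo 14] → take Lima–Sofia (6); add Sofia.
Step 6: frontier [Cairo–Delhi 13, Hanoi–Lagos 15] → take Cairo–Delhi (13); add Delhi.
Step 7: frontier [Delhi–Hanoi 15, Hanoi–Lagos 15] → take Delhi–Hanoi (15); add Hanoi.
Vertex order: Tokyo, Seoul, Lima, Cairo, Lagos, Sofia, Delhi, Hanoi. The 8th vertex is Hanoi.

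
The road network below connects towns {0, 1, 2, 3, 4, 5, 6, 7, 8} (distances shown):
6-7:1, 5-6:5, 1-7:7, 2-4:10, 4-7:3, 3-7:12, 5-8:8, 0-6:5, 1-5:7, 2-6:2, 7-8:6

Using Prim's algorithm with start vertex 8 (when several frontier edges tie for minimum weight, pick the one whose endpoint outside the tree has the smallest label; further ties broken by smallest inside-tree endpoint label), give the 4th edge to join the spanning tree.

4-7

Prim, starting at 8.
Step 1: frontier [7-8 6, 5-8 8] → take 7-8 (6); add 7.
Step 2: frontier [6-7 1, 4-7 3, 1-7 7, 3-7 12, 5-8 8] → take 6-7 (1); add 6.
Step 3: frontier [2-6 2, 0-6 5, 5-6 5, 4-7 3, 1-7 7, 3-7 12, 5-8 8] → take 2-6 (2); add 2.
Step 4: frontier [2-4 10, 0-6 5, 5-6 5, 4-7 3, 1-7 7, 3-7 12, 5-8 8] → take 4-7 (3); add 4.
Step 5: frontier [0-6 5, 5-6 5, 1-7 7, 3-7 12, 5-8 8] → take 0-6 (5); add 0.
Step 6: frontier [5-6 5, 1-7 7, 3-7 12, 5-8 8] → take 5-6 (5); add 5.
Step 7: frontier [1-5 7, 1-7 7, 3-7 12] → take 1-5 (7); add 1.
Step 8: frontier [3-7 12] → take 3-7 (12); add 3.
The 4th edge added is 4-7.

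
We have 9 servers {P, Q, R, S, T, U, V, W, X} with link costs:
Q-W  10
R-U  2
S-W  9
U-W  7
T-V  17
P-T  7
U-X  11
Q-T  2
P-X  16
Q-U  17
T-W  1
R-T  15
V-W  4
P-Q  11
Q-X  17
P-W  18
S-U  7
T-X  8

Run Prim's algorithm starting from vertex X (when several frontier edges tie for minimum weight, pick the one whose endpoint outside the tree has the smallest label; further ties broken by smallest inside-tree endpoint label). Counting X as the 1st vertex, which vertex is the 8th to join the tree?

R

Prim's algorithm from X:
Step 1: cheapest edge leaving the tree is T-X (8); add T.
Step 2: cheapest edge leaving the tree is T-W (1); add W.
Step 3: cheapest edge leaving the tree is Q-T (2); add Q.
Step 4: cheapest edge leaving the tree is V-W (4); add V.
Step 5: cheapest edge leaving the tree is P-T (7); add P.
Step 6: cheapest edge leaving the tree is U-W (7); add U.
Step 7: cheapest edge leaving the tree is R-U (2); add R.
Step 8: cheapest edge leaving the tree is S-U (7); add S.
Vertex order: X, T, W, Q, V, P, U, R, S. The 8th vertex is R.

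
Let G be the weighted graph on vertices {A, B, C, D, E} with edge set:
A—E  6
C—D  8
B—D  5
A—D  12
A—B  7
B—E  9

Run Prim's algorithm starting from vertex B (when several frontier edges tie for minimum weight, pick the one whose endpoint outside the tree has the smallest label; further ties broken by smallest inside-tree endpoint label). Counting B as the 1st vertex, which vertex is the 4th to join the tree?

Prim's algorithm from B:
Step 1: cheapest edge leaving the tree is B—D (5); add D.
Step 2: cheapest edge leaving the tree is A—B (7); add A.
Step 3: cheapest edge leaving the tree is A—E (6); add E.
Step 4: cheapest edge leaving the tree is C—D (8); add C.
Vertex order: B, D, A, E, C. The 4th vertex is E.

E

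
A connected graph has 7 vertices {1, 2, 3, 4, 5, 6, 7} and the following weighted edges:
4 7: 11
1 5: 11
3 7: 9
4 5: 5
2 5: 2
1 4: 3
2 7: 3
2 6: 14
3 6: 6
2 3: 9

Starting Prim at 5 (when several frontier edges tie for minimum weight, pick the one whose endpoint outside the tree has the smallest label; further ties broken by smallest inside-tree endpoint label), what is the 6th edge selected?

3-6

Prim, starting at 5.
Step 1: cheapest edge leaving the tree is 2 5 (2); add 2.
Step 2: cheapest edge leaving the tree is 2 7 (3); add 7.
Step 3: cheapest edge leaving the tree is 4 5 (5); add 4.
Step 4: cheapest edge leaving the tree is 1 4 (3); add 1.
Step 5: cheapest edge leaving the tree is 2 3 (9); add 3.
Step 6: cheapest edge leaving the tree is 3 6 (6); add 6.
The 6th edge added is 3 6.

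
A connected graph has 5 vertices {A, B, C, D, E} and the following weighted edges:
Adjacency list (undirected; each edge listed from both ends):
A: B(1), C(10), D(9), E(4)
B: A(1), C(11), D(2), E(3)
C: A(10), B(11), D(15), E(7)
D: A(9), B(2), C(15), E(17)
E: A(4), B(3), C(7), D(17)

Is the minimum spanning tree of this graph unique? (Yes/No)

Kruskal's algorithm — process edges by increasing weight (ties by edge label):
A B (1): add — endpoints in different components.
B D (2): add — endpoints in different components.
B E (3): add — endpoints in different components.
A E (4): skip — A and E already connected.
C E (7): add — endpoints in different components.
Every non-tree edge has weight strictly greater than the heaviest edge on the tree path between its endpoints, so the MST is unique.

Yes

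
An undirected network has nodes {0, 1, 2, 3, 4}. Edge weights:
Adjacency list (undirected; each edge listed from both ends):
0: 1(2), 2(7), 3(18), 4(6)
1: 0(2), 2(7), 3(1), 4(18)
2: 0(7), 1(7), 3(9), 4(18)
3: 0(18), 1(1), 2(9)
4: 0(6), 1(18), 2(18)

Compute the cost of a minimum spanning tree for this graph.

16

Grow the tree from 0 using Prim:
Step 1: cheapest edge leaving the tree is 0—1 (2); add 1.
Step 2: cheapest edge leaving the tree is 1—3 (1); add 3.
Step 3: cheapest edge leaving the tree is 0—4 (6); add 4.
Step 4: cheapest edge leaving the tree is 0—2 (7); add 2.
MST edges: 0—1, 1—3, 0—4, 0—2; total weight 2+1+6+7 = 16.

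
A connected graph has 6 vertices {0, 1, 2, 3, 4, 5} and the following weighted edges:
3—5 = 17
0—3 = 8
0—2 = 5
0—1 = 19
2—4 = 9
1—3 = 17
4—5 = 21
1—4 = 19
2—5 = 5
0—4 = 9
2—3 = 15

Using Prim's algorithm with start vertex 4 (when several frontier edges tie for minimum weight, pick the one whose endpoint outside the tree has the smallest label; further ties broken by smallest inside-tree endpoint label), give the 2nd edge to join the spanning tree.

Prim's algorithm from 4:
Step 1: frontier [0—4 9, 2—4 9, 1—4 19, 4—5 21] → take 0—4 (9); add 0.
Step 2: frontier [0—2 5, 0—3 8, 0—1 19, 2—4 9, 1—4 19, 4—5 21] → take 0—2 (5); add 2.
Step 3: frontier [0—3 8, 0—1 19, 2—5 5, 2—3 15, 1—4 19, 4—5 21] → take 2—5 (5); add 5.
Step 4: frontier [0—3 8, 0—1 19, 2—3 15, 1—4 19, 3—5 17] → take 0—3 (8); add 3.
Step 5: frontier [0—1 19, 1—3 17, 1—4 19] → take 1—3 (17); add 1.
The 2nd edge added is 0—2.

0-2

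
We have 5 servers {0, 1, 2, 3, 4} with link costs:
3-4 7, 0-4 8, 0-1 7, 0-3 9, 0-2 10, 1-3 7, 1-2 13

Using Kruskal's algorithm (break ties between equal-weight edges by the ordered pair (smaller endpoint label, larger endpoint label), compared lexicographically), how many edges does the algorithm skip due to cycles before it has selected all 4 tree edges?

Sort edges by weight, then run Kruskal:
0-1 (7): add — endpoints in different components.
1-3 (7): add — endpoints in different components.
3-4 (7): add — endpoints in different components.
0-4 (8): skip — 0 and 4 already connected.
0-3 (9): skip — 0 and 3 already connected.
0-2 (10): add — endpoints in different components.
Edges rejected before the tree was complete: 2.

2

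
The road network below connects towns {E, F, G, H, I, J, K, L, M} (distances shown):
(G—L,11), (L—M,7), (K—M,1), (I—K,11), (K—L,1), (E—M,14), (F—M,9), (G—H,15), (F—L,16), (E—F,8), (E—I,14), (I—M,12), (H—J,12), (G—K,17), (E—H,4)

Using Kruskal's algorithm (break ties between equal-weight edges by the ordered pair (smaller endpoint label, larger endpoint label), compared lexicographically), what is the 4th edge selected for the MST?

E-F

Kruskal's algorithm — process edges by increasing weight (ties by edge label):
K—L (1): add — endpoints in different components.
K—M (1): add — endpoints in different components.
E—H (4): add — endpoints in different components.
L—M (7): skip — L and M already connected.
E—F (8): add — endpoints in different components.
F—M (9): add — endpoints in different components.
G—L (11): add — endpoints in different components.
I—K (11): add — endpoints in different components.
H—J (12): add — endpoints in different components.
The 4th edge added is E—F.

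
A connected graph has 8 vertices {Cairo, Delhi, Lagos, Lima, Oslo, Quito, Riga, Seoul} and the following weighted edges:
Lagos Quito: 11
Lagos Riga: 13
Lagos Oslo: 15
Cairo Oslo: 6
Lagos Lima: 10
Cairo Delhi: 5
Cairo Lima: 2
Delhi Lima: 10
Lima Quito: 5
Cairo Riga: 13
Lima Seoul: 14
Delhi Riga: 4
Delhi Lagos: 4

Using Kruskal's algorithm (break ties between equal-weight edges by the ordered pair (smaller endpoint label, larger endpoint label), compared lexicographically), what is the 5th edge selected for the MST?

Sort edges by weight, then run Kruskal:
Cairo Lima (2): add — endpoints in different components.
Delhi Lagos (4): add — endpoints in different components.
Delhi Riga (4): add — endpoints in different components.
Cairo Delhi (5): add — endpoints in different components.
Lima Quito (5): add — endpoints in different components.
Cairo Oslo (6): add — endpoints in different components.
Delhi Lima (10): skip — Lima and Delhi already connected.
Lagos Lima (10): skip — Lagos and Lima already connected.
Lagos Quito (11): skip — Lagos and Quito already connected.
Cairo Riga (13): skip — Cairo and Riga already connected.
Lagos Riga (13): skip — Riga and Lagos already connected.
Lima Seoul (14): add — endpoints in different components.
The 5th edge added is Lima Quito.

Lima-Quito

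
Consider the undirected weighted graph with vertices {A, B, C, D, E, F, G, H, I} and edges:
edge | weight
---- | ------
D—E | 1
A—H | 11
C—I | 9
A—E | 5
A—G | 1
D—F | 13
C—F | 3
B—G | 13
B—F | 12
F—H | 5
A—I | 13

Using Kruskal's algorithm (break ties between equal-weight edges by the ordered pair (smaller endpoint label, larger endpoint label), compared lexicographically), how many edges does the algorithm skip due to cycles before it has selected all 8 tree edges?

Sort edges by weight, then run Kruskal:
A—G (1): add — endpoints in different components.
D—E (1): add — endpoints in different components.
C—F (3): add — endpoints in different components.
A—E (5): add — endpoints in different components.
F—H (5): add — endpoints in different components.
C—I (9): add — endpoints in different components.
A—H (11): add — endpoints in different components.
B—F (12): add — endpoints in different components.
Edges rejected before the tree was complete: 0.

0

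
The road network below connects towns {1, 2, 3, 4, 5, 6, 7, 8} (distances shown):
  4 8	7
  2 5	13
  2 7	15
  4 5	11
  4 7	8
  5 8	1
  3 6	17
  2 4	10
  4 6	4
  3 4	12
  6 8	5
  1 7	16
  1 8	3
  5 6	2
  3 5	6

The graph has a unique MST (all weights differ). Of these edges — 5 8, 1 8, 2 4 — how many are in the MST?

3

Kruskal: consider edges lightest-first.
5 8 (1): add — endpoints in different components.
5 6 (2): add — endpoints in different components.
1 8 (3): add — endpoints in different components.
4 6 (4): add — endpoints in different components.
6 8 (5): skip — 6 and 8 already connected.
3 5 (6): add — endpoints in different components.
4 8 (7): skip — 4 and 8 already connected.
4 7 (8): add — endpoints in different components.
2 4 (10): add — endpoints in different components.
MST edge set: {5 8, 5 6, 1 8, 4 6, 3 5, 4 7, 2 4}.
Of the listed edges, {5 8, 1 8, 2 4} are in the MST → 3.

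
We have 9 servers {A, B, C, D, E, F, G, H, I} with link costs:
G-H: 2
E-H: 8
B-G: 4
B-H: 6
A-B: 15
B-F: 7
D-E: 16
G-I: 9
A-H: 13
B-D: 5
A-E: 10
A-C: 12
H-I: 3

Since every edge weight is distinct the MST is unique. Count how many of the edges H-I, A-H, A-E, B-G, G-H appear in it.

4

Sort edges by weight, then run Kruskal:
G-H (2): add — endpoints in different components.
H-I (3): add — endpoints in different components.
B-G (4): add — endpoints in different components.
B-D (5): add — endpoints in different components.
B-H (6): skip — B and H already connected.
B-F (7): add — endpoints in different components.
E-H (8): add — endpoints in different components.
G-I (9): skip — G and I already connected.
A-E (10): add — endpoints in different components.
A-C (12): add — endpoints in different components.
MST edge set: {G-H, H-I, B-G, B-D, B-F, E-H, A-E, A-C}.
Of the listed edges, {H-I, A-E, B-G, G-H} are in the MST → 4.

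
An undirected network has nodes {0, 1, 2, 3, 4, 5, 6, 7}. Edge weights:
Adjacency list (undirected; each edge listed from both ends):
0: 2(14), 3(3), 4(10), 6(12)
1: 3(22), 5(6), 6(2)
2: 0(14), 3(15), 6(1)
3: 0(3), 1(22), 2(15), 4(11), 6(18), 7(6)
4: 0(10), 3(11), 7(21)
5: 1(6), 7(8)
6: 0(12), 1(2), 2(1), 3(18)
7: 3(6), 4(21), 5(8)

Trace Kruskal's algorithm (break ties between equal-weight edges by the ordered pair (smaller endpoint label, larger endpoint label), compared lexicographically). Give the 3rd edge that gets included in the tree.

Kruskal: consider edges lightest-first.
2 6 (1): add — endpoints in different components.
1 6 (2): add — endpoints in different components.
0 3 (3): add — endpoints in different components.
1 5 (6): add — endpoints in different components.
3 7 (6): add — endpoints in different components.
5 7 (8): add — endpoints in different components.
0 4 (10): add — endpoints in different components.
The 3rd edge added is 0 3.

0-3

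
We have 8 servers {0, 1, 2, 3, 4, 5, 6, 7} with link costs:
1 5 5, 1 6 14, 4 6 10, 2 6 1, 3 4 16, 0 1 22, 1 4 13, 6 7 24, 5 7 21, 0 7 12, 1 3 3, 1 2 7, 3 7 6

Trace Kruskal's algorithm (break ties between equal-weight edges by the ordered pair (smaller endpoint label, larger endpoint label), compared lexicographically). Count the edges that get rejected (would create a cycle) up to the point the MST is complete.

Kruskal: consider edges lightest-first.
2 6 (1): add — endpoints in different components.
1 3 (3): add — endpoints in different components.
1 5 (5): add — endpoints in different components.
3 7 (6): add — endpoints in different components.
1 2 (7): add — endpoints in different components.
4 6 (10): add — endpoints in different components.
0 7 (12): add — endpoints in different components.
Edges rejected before the tree was complete: 0.

0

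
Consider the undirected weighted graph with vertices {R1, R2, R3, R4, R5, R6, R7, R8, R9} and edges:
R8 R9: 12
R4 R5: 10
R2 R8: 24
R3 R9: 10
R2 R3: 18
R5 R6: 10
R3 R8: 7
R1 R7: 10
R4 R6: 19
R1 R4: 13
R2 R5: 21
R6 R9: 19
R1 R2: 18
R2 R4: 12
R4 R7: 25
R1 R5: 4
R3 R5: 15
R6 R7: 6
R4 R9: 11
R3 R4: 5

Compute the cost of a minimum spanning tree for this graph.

64

Prim's algorithm from R5:
Step 1: cheapest edge leaving the tree is R1 R5 (4); add R1.
Step 2: cheapest edge leaving the tree is R4 R5 (10); add R4.
Step 3: cheapest edge leaving the tree is R3 R4 (5); add R3.
Step 4: cheapest edge leaving the tree is R3 R8 (7); add R8.
Step 5: cheapest edge leaving the tree is R5 R6 (10); add R6.
Step 6: cheapest edge leaving the tree is R6 R7 (6); add R7.
Step 7: cheapest edge leaving the tree is R3 R9 (10); add R9.
Step 8: cheapest edge leaving the tree is R2 R4 (12); add R2.
MST edges: R1 R5, R4 R5, R3 R4, R3 R8, R5 R6, R6 R7, R3 R9, R2 R4; total weight 4+10+5+7+10+6+10+12 = 64.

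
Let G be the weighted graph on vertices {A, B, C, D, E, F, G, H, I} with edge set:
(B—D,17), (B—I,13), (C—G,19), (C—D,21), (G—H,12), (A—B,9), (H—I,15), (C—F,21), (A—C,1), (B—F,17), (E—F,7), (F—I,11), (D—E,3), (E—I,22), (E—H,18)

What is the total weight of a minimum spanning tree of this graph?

Kruskal: consider edges lightest-first.
A—C (1): add — endpoints in different components.
D—E (3): add — endpoints in different components.
E—F (7): add — endpoints in different components.
A—B (9): add — endpoints in different components.
F—I (11): add — endpoints in different components.
G—H (12): add — endpoints in different components.
B—I (13): add — endpoints in different components.
H—I (15): add — endpoints in different components.
MST edges: A—C, D—E, E—F, A—B, F—I, G—H, B—I, H—I; total weight 1+3+7+9+11+12+13+15 = 71.

71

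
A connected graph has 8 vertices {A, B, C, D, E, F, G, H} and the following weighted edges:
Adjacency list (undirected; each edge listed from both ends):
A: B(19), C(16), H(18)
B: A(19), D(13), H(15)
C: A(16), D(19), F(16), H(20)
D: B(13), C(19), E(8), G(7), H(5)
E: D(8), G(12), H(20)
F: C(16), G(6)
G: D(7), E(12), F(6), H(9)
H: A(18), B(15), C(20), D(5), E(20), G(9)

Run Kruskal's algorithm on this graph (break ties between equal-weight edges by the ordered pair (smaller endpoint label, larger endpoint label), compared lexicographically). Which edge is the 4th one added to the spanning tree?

D-E

Kruskal's algorithm — process edges by increasing weight (ties by edge label):
D—H (5): add — endpoints in different components.
F—G (6): add — endpoints in different components.
D—G (7): add — endpoints in different components.
D—E (8): add — endpoints in different components.
G—H (9): skip — G and H already connected.
E—G (12): skip — E and G already connected.
B—D (13): add — endpoints in different components.
B—H (15): skip — B and H already connected.
A—C (16): add — endpoints in different components.
C—F (16): add — endpoints in different components.
The 4th edge added is D—E.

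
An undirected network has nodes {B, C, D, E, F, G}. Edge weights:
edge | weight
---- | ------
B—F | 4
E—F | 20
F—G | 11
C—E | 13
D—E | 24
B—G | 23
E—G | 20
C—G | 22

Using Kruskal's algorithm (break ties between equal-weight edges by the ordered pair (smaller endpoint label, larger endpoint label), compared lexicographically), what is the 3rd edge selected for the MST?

Kruskal's algorithm — process edges by increasing weight (ties by edge label):
B—F (4): add. Components now {B,F} {C} {D} {E} {G}
F—G (11): add. Components now {B,F,G} {C} {D} {E}
C—E (13): add. Components now {B,F,G} {C,E} {D}
E—F (20): add. Components now {B,C,E,F,G} {D}
E—G (20): skip — E and G already connected.
C—G (22): skip — C and G already connected.
B—G (23): skip — B and G already connected.
D—E (24): add. Components now {B,C,D,E,F,G}
The 3rd edge added is C—E.

C-E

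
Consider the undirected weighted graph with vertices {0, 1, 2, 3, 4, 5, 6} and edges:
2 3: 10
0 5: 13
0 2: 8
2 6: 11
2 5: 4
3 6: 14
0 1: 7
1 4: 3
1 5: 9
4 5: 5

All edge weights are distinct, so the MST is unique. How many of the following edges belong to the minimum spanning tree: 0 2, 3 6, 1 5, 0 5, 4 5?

Kruskal: consider edges lightest-first.
1 4 (3): add — endpoints in different components.
2 5 (4): add — endpoints in different components.
4 5 (5): add — endpoints in different components.
0 1 (7): add — endpoints in different components.
0 2 (8): skip — 0 and 2 already connected.
1 5 (9): skip — 1 and 5 already connected.
2 3 (10): add — endpoints in different components.
2 6 (11): add — endpoints in different components.
MST edge set: {1 4, 2 5, 4 5, 0 1, 2 3, 2 6}.
Of the listed edges, {4 5} are in the MST → 1.

1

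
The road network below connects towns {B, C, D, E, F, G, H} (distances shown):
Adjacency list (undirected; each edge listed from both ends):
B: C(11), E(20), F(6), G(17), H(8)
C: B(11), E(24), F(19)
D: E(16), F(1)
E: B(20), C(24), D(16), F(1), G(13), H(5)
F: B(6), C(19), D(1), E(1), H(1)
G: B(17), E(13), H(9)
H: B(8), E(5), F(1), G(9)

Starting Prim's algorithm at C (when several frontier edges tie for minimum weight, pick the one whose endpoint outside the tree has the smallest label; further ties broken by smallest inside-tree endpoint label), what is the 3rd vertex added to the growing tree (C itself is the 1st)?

F

Prim, starting at C.
Step 1: cheapest edge leaving the tree is B C (11); add B.
Step 2: cheapest edge leaving the tree is B F (6); add F.
Step 3: cheapest edge leaving the tree is D F (1); add D.
Step 4: cheapest edge leaving the tree is E F (1); add E.
Step 5: cheapest edge leaving the tree is F H (1); add H.
Step 6: cheapest edge leaving the tree is G H (9); add G.
Vertex order: C, B, F, D, E, H, G. The 3rd vertex is F.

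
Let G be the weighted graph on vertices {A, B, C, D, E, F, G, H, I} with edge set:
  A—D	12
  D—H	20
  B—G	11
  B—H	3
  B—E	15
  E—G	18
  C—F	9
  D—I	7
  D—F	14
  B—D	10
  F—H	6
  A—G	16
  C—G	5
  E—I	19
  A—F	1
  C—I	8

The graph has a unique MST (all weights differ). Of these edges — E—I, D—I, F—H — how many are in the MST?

Sort edges by weight, then run Kruskal:
A—F (1): add — endpoints in different components.
B—H (3): add — endpoints in different components.
C—G (5): add — endpoints in different components.
F—H (6): add — endpoints in different components.
D—I (7): add — endpoints in different components.
C—I (8): add — endpoints in different components.
C—F (9): add — endpoints in different components.
B—D (10): skip — B and D already connected.
B—G (11): skip — B and G already connected.
A—D (12): skip — A and D already connected.
D—F (14): skip — D and F already connected.
B—E (15): add — endpoints in different components.
MST edge set: {A—F, B—H, C—G, F—H, D—I, C—I, C—F, B—E}.
Of the listed edges, {D—I, F—H} are in the MST → 2.

2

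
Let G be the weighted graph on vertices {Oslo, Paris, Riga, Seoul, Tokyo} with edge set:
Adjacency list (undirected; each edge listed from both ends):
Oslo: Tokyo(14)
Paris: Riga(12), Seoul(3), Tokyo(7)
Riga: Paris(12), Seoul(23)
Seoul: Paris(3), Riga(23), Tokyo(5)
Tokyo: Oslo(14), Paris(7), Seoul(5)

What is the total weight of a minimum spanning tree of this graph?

Prim, starting at Oslo.
Step 1: cheapest edge leaving the tree is Oslo–Tokyo (14); add Tokyo.
Step 2: cheapest edge leaving the tree is Seoul–Tokyo (5); add Seoul.
Step 3: cheapest edge leaving the tree is Paris–Seoul (3); add Paris.
Step 4: cheapest edge leaving the tree is Paris–Riga (12); add Riga.
MST edges: Oslo–Tokyo, Seoul–Tokyo, Paris–Seoul, Paris–Riga; total weight 14+5+3+12 = 34.

34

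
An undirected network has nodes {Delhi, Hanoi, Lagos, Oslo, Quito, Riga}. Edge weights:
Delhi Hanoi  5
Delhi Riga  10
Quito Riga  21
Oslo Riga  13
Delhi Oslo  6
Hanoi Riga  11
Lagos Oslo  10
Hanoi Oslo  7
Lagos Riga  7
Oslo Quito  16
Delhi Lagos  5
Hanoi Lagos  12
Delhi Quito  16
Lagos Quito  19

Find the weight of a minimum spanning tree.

39

Prim's algorithm from Delhi:
Step 1: frontier [Delhi Hanoi 5, Delhi Lagos 5, Delhi Oslo 6, Delhi Riga 10, Delhi Quito 16] → take Delhi Hanoi (5); add Hanoi.
Step 2: frontier [Delhi Lagos 5, Delhi Oslo 6, Delhi Riga 10, Delhi Quito 16, Hanoi Oslo 7, Hanoi Riga 11, Hanoi Lagos 12] → take Delhi Lagos (5); add Lagos.
Step 3: frontier [Delhi Oslo 6, Delhi Riga 10, Delhi Quito 16, Hanoi Oslo 7, Hanoi Riga 11, Lagos Riga 7, Lagos Oslo 10, Lagos Quito 19] → take Delhi Oslo (6); add Oslo.
Step 4: frontier [Delhi Riga 10, Delhi Quito 16, Hanoi Riga 11, Lagos Riga 7, Lagos Quito 19, Oslo Riga 13, Oslo Quito 16] → take Lagos Riga (7); add Riga.
Step 5: frontier [Delhi Quito 16, Lagos Quito 19, Oslo Quito 16, Quito Riga 21] → take Delhi Quito (16); add Quito.
MST edges: Delhi Hanoi, Delhi Lagos, Delhi Oslo, Lagos Riga, Delhi Quito; total weight 5+5+6+7+16 = 39.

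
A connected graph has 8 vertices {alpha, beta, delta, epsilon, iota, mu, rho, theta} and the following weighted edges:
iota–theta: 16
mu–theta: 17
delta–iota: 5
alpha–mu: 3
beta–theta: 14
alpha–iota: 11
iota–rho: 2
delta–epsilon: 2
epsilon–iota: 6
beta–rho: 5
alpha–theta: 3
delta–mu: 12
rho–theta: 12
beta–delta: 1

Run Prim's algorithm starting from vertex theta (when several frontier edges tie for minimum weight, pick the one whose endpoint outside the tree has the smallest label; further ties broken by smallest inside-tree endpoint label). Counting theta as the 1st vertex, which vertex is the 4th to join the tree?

Prim's algorithm from theta:
Step 1: cheapest edge leaving the tree is alpha–theta (3); add alpha.
Step 2: cheapest edge leaving the tree is alpha–mu (3); add mu.
Step 3: cheapest edge leaving the tree is alpha–iota (11); add iota.
Step 4: cheapest edge leaving the tree is iota–rho (2); add rho.
Step 5: cheapest edge leaving the tree is beta–rho (5); add beta.
Step 6: cheapest edge leaving the tree is beta–delta (1); add delta.
Step 7: cheapest edge leaving the tree is delta–epsilon (2); add epsilon.
Vertex order: theta, alpha, mu, iota, rho, beta, delta, epsilon. The 4th vertex is iota.

iota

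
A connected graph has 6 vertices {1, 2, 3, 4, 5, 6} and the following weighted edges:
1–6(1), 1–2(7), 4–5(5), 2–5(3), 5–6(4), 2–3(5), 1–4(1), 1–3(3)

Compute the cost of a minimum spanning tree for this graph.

Kruskal's algorithm — process edges by increasing weight (ties by edge label):
1–4 (1): add — endpoints in different components.
1–6 (1): add — endpoints in different components.
1–3 (3): add — endpoints in different components.
2–5 (3): add — endpoints in different components.
5–6 (4): add — endpoints in different components.
MST edges: 1–4, 1–6, 1–3, 2–5, 5–6; total weight 1+1+3+3+4 = 12.

12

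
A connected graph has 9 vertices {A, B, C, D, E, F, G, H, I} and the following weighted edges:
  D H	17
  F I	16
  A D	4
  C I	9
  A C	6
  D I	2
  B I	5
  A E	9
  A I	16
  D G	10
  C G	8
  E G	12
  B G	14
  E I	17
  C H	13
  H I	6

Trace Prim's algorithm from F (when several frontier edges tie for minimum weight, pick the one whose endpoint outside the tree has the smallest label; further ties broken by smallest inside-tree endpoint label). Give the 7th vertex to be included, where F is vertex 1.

Grow the tree from F using Prim:
Step 1: cheapest edge leaving the tree is F I (16); add I.
Step 2: cheapest edge leaving the tree is D I (2); add D.
Step 3: cheapest edge leaving the tree is A D (4); add A.
Step 4: cheapest edge leaving the tree is B I (5); add B.
Step 5: cheapest edge leaving the tree is A C (6); add C.
Step 6: cheapest edge leaving the tree is H I (6); add H.
Step 7: cheapest edge leaving the tree is C G (8); add G.
Step 8: cheapest edge leaving the tree is A E (9); add E.
Vertex order: F, I, D, A, B, C, H, G, E. The 7th vertex is H.

H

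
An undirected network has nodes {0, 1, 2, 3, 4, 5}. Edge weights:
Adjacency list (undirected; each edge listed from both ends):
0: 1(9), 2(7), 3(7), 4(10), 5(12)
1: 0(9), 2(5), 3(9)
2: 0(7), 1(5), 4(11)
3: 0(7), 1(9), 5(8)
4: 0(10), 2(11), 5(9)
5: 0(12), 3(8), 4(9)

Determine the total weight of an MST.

36

Prim, starting at 1.
Step 1: cheapest edge leaving the tree is 1 2 (5); add 2.
Step 2: cheapest edge leaving the tree is 0 2 (7); add 0.
Step 3: cheapest edge leaving the tree is 0 3 (7); add 3.
Step 4: cheapest edge leaving the tree is 3 5 (8); add 5.
Step 5: cheapest edge leaving the tree is 4 5 (9); add 4.
MST edges: 1 2, 0 2, 0 3, 3 5, 4 5; total weight 5+7+7+8+9 = 36.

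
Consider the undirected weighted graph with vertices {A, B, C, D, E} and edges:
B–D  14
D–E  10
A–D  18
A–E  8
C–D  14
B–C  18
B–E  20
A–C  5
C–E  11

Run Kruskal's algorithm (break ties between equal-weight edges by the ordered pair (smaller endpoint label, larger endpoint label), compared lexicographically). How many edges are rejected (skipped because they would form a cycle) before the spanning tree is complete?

1

Sort edges by weight, then run Kruskal:
A–C (5): add. Components now {A,C} {B} {D} {E}
A–E (8): add. Components now {A,C,E} {B} {D}
D–E (10): add. Components now {A,C,D,E} {B}
C–E (11): skip — C and E already connected.
B–D (14): add. Components now {A,B,C,D,E}
Edges rejected before the tree was complete: 1.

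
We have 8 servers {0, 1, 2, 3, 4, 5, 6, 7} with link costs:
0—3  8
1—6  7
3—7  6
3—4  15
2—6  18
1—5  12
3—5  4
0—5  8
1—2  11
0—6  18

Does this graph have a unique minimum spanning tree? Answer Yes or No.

Kruskal's algorithm — process edges by increasing weight (ties by edge label):
3—5 (4): add — endpoints in different components.
3—7 (6): add — endpoints in different components.
1—6 (7): add — endpoints in different components.
0—3 (8): add — endpoints in different components.
0—5 (8): skip — 0 and 5 already connected.
1—2 (11): add — endpoints in different components.
1—5 (12): add — endpoints in different components.
3—4 (15): add — endpoints in different components.
Non-tree edge 0—5 has weight 8, equal to the heaviest edge on its tree cycle — swapping gives another MST of the same weight. Not unique.

No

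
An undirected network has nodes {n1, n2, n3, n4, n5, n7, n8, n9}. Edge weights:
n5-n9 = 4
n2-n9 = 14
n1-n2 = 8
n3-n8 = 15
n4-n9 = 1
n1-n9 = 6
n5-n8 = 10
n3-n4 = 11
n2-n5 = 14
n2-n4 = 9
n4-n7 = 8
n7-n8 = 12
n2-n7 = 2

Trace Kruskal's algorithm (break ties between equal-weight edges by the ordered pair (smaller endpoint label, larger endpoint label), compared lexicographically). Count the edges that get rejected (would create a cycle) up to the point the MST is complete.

Kruskal's algorithm — process edges by increasing weight (ties by edge label):
n4-n9 (1): add — endpoints in different components.
n2-n7 (2): add — endpoints in different components.
n5-n9 (4): add — endpoints in different components.
n1-n9 (6): add — endpoints in different components.
n1-n2 (8): add — endpoints in different components.
n4-n7 (8): skip — n7 and n4 already connected.
n2-n4 (9): skip — n2 and n4 already connected.
n5-n8 (10): add — endpoints in different components.
n3-n4 (11): add — endpoints in different components.
Edges rejected before the tree was complete: 2.

2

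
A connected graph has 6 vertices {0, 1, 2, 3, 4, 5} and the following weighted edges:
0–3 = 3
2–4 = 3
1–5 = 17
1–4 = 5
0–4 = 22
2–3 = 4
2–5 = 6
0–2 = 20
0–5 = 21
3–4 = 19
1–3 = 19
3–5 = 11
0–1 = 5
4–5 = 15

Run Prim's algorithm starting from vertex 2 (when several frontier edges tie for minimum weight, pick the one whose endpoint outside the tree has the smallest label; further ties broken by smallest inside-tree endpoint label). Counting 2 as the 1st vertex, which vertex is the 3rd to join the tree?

Grow the tree from 2 using Prim:
Step 1: cheapest edge leaving the tree is 2–4 (3); add 4.
Step 2: cheapest edge leaving the tree is 2–3 (4); add 3.
Step 3: cheapest edge leaving the tree is 0–3 (3); add 0.
Step 4: cheapest edge leaving the tree is 0–1 (5); add 1.
Step 5: cheapest edge leaving the tree is 2–5 (6); add 5.
Vertex order: 2, 4, 3, 0, 1, 5. The 3rd vertex is 3.

3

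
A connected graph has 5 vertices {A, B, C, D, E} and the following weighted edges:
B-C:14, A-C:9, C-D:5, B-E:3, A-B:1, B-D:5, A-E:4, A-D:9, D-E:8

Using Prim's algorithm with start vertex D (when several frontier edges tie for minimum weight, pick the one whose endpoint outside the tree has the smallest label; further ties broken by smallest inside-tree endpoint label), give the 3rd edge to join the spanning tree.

Prim's algorithm from D:
Step 1: frontier [B-D 5, C-D 5, D-E 8, A-D 9] → take B-D (5); add B.
Step 2: frontier [A-B 1, B-E 3, B-C 14, C-D 5, D-E 8, A-D 9] → take A-B (1); add A.
Step 3: frontier [A-E 4, A-C 9, B-E 3, B-C 14, C-D 5, D-E 8] → take B-E (3); add E.
Step 4: frontier [A-C 9, B-C 14, C-D 5] → take C-D (5); add C.
The 3rd edge added is B-E.

B-E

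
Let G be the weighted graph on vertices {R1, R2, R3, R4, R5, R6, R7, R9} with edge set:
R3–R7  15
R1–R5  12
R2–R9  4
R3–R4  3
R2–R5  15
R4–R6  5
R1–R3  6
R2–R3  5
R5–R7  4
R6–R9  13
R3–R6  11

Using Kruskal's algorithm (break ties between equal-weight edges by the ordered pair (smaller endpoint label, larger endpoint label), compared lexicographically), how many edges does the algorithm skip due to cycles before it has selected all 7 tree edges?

Sort edges by weight, then run Kruskal:
R3–R4 (3): add — endpoints in different components.
R2–R9 (4): add — endpoints in different components.
R5–R7 (4): add — endpoints in different components.
R2–R3 (5): add — endpoints in different components.
R4–R6 (5): add — endpoints in different components.
R1–R3 (6): add — endpoints in different components.
R3–R6 (11): skip — R3 and R6 already connected.
R1–R5 (12): add — endpoints in different components.
Edges rejected before the tree was complete: 1.

1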